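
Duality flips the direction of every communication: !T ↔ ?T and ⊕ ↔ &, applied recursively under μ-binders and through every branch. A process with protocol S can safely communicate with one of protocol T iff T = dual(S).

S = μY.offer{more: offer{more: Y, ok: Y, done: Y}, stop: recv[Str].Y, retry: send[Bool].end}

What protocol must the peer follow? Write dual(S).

μY.select{more: select{more: Y, ok: Y, done: Y}, stop: send[Str].Y, retry: recv[Bool].end}

μY ↦ μY  (binder kept)
  offer{more,stop,retry} ↦ select{more,stop,retry}  (external→internal)
    • more:
      offer{more,ok,done} ↦ select{more,ok,done}  (external→internal)
        • more:
          Y ↦ Y
        • ok:
          Y ↦ Y
        • done:
          Y ↦ Y
    • stop:
      recv[Str] ↦ send[Str]
        Y ↦ Y
    • retry:
      send[Bool] ↦ recv[Bool]
        end ↦ end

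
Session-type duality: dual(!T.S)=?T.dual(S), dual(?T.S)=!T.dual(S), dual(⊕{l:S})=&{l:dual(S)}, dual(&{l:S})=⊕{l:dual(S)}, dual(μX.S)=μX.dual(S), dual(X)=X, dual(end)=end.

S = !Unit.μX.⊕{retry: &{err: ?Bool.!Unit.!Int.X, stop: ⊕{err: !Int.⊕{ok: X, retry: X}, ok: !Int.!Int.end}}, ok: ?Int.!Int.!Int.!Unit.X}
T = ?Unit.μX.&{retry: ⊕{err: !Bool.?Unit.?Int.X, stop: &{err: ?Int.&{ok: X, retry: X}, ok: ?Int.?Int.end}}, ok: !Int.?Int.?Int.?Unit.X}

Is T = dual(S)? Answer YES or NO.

!Unit | ?Unit  ✓
  μX | μX  ✓ (μ self-dual)
    ⊕{retry,ok} | &{retry,ok}  ✓ label sets agree
      case retry:
        &{err,stop} | ⊕{err,stop}  ✓ label sets agree
          case err:
            ?Bool | !Bool  ✓
              !Unit | ?Unit  ✓
                !Int | ?Int  ✓
                  X | X  ✓
          case stop:
            ⊕{err,ok} | &{err,ok}  ✓ label sets agree
              case err:
                !Int | ?Int  ✓
                  ⊕{ok,retry} | &{ok,retry}  ✓ label sets agree
                    case ok:
                      X | X  ✓
                    case retry:
                      X | X  ✓
              case ok:
                !Int | ?Int  ✓
                  !Int | ?Int  ✓
                    end | end  ✓
      case ok:
        ?Int | !Int  ✓
          !Int | ?Int  ✓
            !Int | ?Int  ✓
              !Unit | ?Unit  ✓
                X | X  ✓

YES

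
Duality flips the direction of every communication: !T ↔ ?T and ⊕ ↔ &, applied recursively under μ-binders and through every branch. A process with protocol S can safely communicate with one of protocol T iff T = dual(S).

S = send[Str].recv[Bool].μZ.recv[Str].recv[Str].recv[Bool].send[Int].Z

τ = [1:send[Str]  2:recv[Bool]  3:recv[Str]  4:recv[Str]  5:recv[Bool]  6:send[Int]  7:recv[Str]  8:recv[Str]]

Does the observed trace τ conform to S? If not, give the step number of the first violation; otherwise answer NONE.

NONE

@1 send[Str]  ok  now at recv[Bool].μZ.…
@2 recv[Bool]  ok  now at μZ.…
@3 recv[Str]  ok  now at recv[Str].recv[Bool].send[Int].μZ.…
@4 recv[Str]  ok  now at recv[Bool].send[Int].μZ.…
@5 recv[Bool]  ok  now at send[Int].μZ.…
@6 send[Int]  ok  now at μZ.…
@7 recv[Str]  ok  now at recv[Str].recv[Bool].send[Int].μZ.…
@8 recv[Str]  ok  now at recv[Bool].send[Int].μZ.…
trace exhausted — no violation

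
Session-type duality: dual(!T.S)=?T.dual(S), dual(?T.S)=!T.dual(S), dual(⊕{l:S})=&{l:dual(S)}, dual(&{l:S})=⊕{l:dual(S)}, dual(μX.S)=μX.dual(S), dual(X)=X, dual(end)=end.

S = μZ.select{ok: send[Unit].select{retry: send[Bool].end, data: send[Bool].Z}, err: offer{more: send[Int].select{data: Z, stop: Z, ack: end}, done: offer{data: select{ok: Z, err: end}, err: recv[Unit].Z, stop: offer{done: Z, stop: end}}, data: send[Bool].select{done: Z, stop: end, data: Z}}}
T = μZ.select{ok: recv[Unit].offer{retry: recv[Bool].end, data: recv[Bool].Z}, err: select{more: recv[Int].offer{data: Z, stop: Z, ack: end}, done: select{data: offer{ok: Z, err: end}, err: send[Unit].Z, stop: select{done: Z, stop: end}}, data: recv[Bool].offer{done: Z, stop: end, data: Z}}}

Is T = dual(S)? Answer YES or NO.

μZ ‖ μZ  match (binder kept)
  select{ok,err} ‖ select{ok,err}  ✗ choice polarity not flipped — not dual

NO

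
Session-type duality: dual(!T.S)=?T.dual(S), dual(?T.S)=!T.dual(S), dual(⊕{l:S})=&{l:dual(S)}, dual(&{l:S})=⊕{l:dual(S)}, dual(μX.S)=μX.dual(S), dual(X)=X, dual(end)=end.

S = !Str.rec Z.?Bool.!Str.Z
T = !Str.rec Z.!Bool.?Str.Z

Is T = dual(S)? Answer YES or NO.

!Str | !Str  ✗ same direction on both sides — not dual

NO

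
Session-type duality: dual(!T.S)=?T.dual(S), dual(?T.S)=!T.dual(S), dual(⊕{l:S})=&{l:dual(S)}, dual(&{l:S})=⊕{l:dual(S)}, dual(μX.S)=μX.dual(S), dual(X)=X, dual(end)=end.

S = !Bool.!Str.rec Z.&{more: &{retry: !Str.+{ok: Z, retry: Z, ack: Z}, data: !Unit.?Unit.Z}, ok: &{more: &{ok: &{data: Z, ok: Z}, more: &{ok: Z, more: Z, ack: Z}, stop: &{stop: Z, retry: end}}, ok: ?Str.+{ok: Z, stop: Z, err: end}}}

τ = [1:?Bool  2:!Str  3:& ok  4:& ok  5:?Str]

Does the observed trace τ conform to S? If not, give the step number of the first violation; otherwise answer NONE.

step 1: got ?Bool, protocol expects !Bool  ✗

1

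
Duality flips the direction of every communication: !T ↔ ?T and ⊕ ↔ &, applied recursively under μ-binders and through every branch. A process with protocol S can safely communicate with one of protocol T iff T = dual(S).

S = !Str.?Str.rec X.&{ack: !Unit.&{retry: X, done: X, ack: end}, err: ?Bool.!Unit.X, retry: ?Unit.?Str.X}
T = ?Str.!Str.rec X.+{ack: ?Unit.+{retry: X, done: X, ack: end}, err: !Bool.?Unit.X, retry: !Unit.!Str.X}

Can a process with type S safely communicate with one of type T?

!Str ‖ ?Str  ok
  ?Str ‖ !Str  ok
    rec X ‖ rec X  ok (μ self-dual)
      &{ack,err,retry} ‖ +{ack,err,retry}  ok labels match
        [ack]
          !Unit ‖ ?Unit  ok
            &{retry,done,ack} ‖ +{retry,done,ack}  ok labels match
              [retry]
                X ‖ X  ok
              [done]
                X ‖ X  ok
              [ack]
                end ‖ end  ok
        [err]
          ?Bool ‖ !Bool  ok
            !Unit ‖ ?Unit  ok
              X ‖ X  ok
        [retry]
          ?Unit ‖ !Unit  ok
            ?Str ‖ !Str  ok
              X ‖ X  ok

YES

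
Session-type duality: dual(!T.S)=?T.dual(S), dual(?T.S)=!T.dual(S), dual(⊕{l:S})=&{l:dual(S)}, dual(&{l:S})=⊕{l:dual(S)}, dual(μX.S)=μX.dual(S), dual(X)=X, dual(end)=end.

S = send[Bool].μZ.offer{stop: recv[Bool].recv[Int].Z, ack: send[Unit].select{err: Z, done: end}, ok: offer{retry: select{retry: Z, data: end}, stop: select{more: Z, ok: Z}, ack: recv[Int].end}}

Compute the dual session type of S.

send[Bool] = recv[Bool]
  μZ = μZ  (μ self-dual)
    offer{stop,ack,ok} = select{stop,ack,ok}  (&→⊕)
      • stop:
        recv[Bool] = send[Bool]
          recv[Int] = send[Int]
            Z ↦ Z
      • ack:
        send[Unit] = recv[Unit]
          select{err,done} = offer{err,done}  (select→offer)
            • err:
              Z ↦ Z
            • done:
              end ↦ end
      • ok:
        offer{retry,stop,ack} = select{retry,stop,ack}  (&→⊕)
          • retry:
            select{retry,data} = offer{retry,data}  (select→offer)
              • retry:
                Z ↦ Z
              • data:
                end ↦ end
          • stop:
            select{more,ok} = offer{more,ok}  (select→offer)
              • more:
                Z ↦ Z
              • ok:
                Z ↦ Z
          • ack:
            recv[Int] = send[Int]
              end ↦ end

recv[Bool].μZ.select{stop: send[Bool].send[Int].Z, ack: recv[Unit].offer{err: Z, done: end}, ok: select{retry: offer{retry: Z, data: end}, stop: offer{more: Z, ok: Z}, ack: send[Int].end}}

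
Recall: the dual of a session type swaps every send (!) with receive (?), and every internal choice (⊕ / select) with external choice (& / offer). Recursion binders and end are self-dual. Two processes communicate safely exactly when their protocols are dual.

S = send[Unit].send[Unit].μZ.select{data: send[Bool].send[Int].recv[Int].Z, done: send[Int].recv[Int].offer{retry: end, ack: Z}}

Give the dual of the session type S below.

send[Unit] ↦ recv[Unit]
  send[Unit] ↦ recv[Unit]
    μZ ↦ μZ  (rec unchanged)
      select{data,done} ↦ offer{data,done}  (select→offer)
        [data]
          send[Bool] ↦ recv[Bool]
            send[Int] ↦ recv[Int]
              recv[Int] ↦ send[Int]
                dual(Z) = Z
        [done]
          send[Int] ↦ recv[Int]
            recv[Int] ↦ send[Int]
              offer{retry,ack} ↦ select{retry,ack}  (&→⊕)
                [retry]
                  dual(end) = end
                [ack]
                  dual(Z) = Z

recv[Unit].recv[Unit].μZ.offer{data: recv[Bool].recv[Int].send[Int].Z, done: recv[Int].send[Int].select{retry: end, ack: Z}}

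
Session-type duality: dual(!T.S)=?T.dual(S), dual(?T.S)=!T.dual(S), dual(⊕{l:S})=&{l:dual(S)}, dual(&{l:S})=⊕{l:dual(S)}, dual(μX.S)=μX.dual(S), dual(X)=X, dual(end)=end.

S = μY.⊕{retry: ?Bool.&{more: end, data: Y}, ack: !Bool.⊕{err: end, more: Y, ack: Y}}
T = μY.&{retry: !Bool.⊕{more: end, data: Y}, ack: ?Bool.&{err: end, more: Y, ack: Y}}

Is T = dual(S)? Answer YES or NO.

YES

μY vs μY  ok (rec unchanged)
  ⊕{retry,ack} vs &{retry,ack}  ok label sets agree
    case retry:
      ?Bool vs !Bool  ok
        &{more,data} vs ⊕{more,data}  ok label sets agree
          case more:
            end vs end  ok
          case data:
            Y vs Y  ok
    case ack:
      !Bool vs ?Bool  ok
        ⊕{err,more,ack} vs &{err,more,ack}  ok label sets agree
          case err:
            end vs end  ok
          case more:
            Y vs Y  ok
          case ack:
            Y vs Y  ok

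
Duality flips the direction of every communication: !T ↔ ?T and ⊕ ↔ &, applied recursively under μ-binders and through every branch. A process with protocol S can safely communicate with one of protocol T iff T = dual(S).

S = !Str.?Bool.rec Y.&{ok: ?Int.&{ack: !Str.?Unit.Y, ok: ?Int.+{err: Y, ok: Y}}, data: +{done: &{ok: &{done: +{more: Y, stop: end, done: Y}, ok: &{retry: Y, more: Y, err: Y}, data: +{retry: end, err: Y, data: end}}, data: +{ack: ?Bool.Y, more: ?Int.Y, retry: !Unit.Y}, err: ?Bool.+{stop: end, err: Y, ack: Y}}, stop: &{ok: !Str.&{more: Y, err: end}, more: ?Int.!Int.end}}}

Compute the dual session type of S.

!Str = ?Str
  ?Bool = !Bool
    rec Y = rec Y  (μ self-dual)
      &{ok,data} = +{ok,data}  (offer→select)
        • ok:
          ?Int = !Int
            &{ack,ok} = +{ack,ok}  (offer→select)
              • ack:
                !Str = ?Str
                  ?Unit = !Unit
                    dual(Y) = Y
              • ok:
                ?Int = !Int
                  +{err,ok} = &{err,ok}  (select→offer)
                    • err:
                      dual(Y) = Y
                    • ok:
                      dual(Y) = Y
        • data:
          +{done,stop} = &{done,stop}  (select→offer)
            • done:
              &{ok,data,err} = +{ok,data,err}  (offer→select)
                • ok:
                  &{done,ok,data} = +{done,ok,data}  (offer→select)
                    • done:
                      +{more,stop,done} = &{more,stop,done}  (select→offer)
                        • more:
                          dual(Y) = Y
                        • stop:
                          dual(end) = end
                        • done:
                          dual(Y) = Y
                    • ok:
                      &{retry,more,err} = +{retry,more,err}  (offer→select)
                        • retry:
                          dual(Y) = Y
                        • more:
                          dual(Y) = Y
                        • err:
                          dual(Y) = Y
                    • data:
                      +{retry,err,data} = &{retry,err,data}  (select→offer)
                        • retry:
                          dual(end) = end
                        • err:
                          dual(Y) = Y
                        • data:
                          dual(end) = end
                • data:
                  +{ack,more,retry} = &{ack,more,retry}  (select→offer)
                    • ack:
                      ?Bool = !Bool
                        dual(Y) = Y
                    • more:
                      ?Int = !Int
                        dual(Y) = Y
                    • retry:
                      !Unit = ?Unit
                        dual(Y) = Y
                • err:
                  ?Bool = !Bool
                    +{stop,err,ack} = &{stop,err,ack}  (select→offer)
                      • stop:
                        dual(end) = end
                      • err:
                        dual(Y) = Y
                      • ack:
                        dual(Y) = Y
            • stop:
              &{ok,more} = +{ok,more}  (offer→select)
                • ok:
                  !Str = ?Str
                    &{more,err} = +{more,err}  (offer→select)
                      • more:
                        dual(Y) = Y
                      • err:
                        dual(end) = end
                • more:
                  ?Int = !Int
                    !Int = ?Int
                      dual(end) = end

?Str.!Bool.rec Y.+{ok: !Int.+{ack: ?Str.!Unit.Y, ok: !Int.&{err: Y, ok: Y}}, data: &{done: +{ok: +{done: &{more: Y, stop: end, done: Y}, ok: +{retry: Y, more: Y, err: Y}, data: &{retry: end, err: Y, data: end}}, data: &{ack: !Bool.Y, more: !Int.Y, retry: ?Unit.Y}, err: !Bool.&{stop: end, err: Y, ack: Y}}, stop: +{ok: ?Str.+{more: Y, err: end}, more: !Int.?Int.end}}}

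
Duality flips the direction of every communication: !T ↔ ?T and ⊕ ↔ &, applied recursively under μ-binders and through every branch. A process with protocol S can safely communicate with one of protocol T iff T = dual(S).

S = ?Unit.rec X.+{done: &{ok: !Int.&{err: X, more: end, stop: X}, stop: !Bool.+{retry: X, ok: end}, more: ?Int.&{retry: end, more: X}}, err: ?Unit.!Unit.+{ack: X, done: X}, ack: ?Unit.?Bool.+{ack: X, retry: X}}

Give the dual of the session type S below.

!Unit.rec X.&{done: +{ok: ?Int.+{err: X, more: end, stop: X}, stop: ?Bool.&{retry: X, ok: end}, more: !Int.+{retry: end, more: X}}, err: !Unit.?Unit.&{ack: X, done: X}, ack: !Unit.!Bool.&{ack: X, retry: X}}

?Unit = !Unit
  rec X = rec X  (rec unchanged)
    +{done,err,ack} = &{done,err,ack}  (select→offer)
      [done]
        &{ok,stop,more} = +{ok,stop,more}  (external→internal)
          [ok]
            !Int = ?Int
              &{err,more,stop} = +{err,more,stop}  (external→internal)
                [err]
                  X ↦ X
                [more]
                  end ↦ end
                [stop]
                  X ↦ X
          [stop]
            !Bool = ?Bool
              +{retry,ok} = &{retry,ok}  (select→offer)
                [retry]
                  X ↦ X
                [ok]
                  end ↦ end
          [more]
            ?Int = !Int
              &{retry,more} = +{retry,more}  (external→internal)
                [retry]
                  end ↦ end
                [more]
                  X ↦ X
      [err]
        ?Unit = !Unit
          !Unit = ?Unit
            +{ack,done} = &{ack,done}  (select→offer)
              [ack]
                X ↦ X
              [done]
                X ↦ X
      [ack]
        ?Unit = !Unit
          ?Bool = !Bool
            +{ack,retry} = &{ack,retry}  (select→offer)
              [ack]
                X ↦ X
              [retry]
                X ↦ X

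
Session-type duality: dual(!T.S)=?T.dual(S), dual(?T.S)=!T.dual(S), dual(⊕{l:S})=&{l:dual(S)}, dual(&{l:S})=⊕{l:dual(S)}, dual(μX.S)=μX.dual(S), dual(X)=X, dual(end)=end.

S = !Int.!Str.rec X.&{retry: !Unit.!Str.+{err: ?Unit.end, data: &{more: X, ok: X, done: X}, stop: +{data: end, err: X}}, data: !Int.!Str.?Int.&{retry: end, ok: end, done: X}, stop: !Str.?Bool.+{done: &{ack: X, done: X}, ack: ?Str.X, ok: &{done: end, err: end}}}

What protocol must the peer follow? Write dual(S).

!Int → ?Int
  !Str → ?Str
    rec X → rec X  (μ self-dual)
      &{retry,data,stop} → +{retry,data,stop}  (&→⊕)
        • retry:
          !Unit → ?Unit
            !Str → ?Str
              +{err,data,stop} → &{err,data,stop}  (⊕→&)
                • err:
                  ?Unit → !Unit
                    end ↦ end
                • data:
                  &{more,ok,done} → +{more,ok,done}  (&→⊕)
                    • more:
                      X ↦ X
                    • ok:
                      X ↦ X
                    • done:
                      X ↦ X
                • stop:
                  +{data,err} → &{data,err}  (⊕→&)
                    • data:
                      end ↦ end
                    • err:
                      X ↦ X
        • data:
          !Int → ?Int
            !Str → ?Str
              ?Int → !Int
                &{retry,ok,done} → +{retry,ok,done}  (&→⊕)
                  • retry:
                    end ↦ end
                  • ok:
                    end ↦ end
                  • done:
                    X ↦ X
        • stop:
          !Str → ?Str
            ?Bool → !Bool
              +{done,ack,ok} → &{done,ack,ok}  (⊕→&)
                • done:
                  &{ack,done} → +{ack,done}  (&→⊕)
                    • ack:
                      X ↦ X
                    • done:
                      X ↦ X
                • ack:
                  ?Str → !Str
                    X ↦ X
                • ok:
                  &{done,err} → +{done,err}  (&→⊕)
                    • done:
                      end ↦ end
                    • err:
                      end ↦ end

?Int.?Str.rec X.+{retry: ?Unit.?Str.&{err: !Unit.end, data: +{more: X, ok: X, done: X}, stop: &{data: end, err: X}}, data: ?Int.?Str.!Int.+{retry: end, ok: end, done: X}, stop: ?Str.!Bool.&{done: +{ack: X, done: X}, ack: !Str.X, ok: +{done: end, err: end}}}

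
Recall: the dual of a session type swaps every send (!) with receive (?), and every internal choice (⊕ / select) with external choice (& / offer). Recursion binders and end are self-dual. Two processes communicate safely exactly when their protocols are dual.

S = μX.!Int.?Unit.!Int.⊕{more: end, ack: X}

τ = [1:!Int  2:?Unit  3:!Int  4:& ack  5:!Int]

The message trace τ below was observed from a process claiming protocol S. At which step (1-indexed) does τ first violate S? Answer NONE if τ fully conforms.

4

@1 !Int  match  cont: ?Unit.!Int.⊕{more: end, ack: μX.…}
@2 ?Unit  match  cont: !Int.⊕{more: end, ack: μX.…}
@3 !Int  match  cont: ⊕{more: end, ack: μX.…}
@4 got & ack, protocol expects ⊕ more or ⊕ ack  ✗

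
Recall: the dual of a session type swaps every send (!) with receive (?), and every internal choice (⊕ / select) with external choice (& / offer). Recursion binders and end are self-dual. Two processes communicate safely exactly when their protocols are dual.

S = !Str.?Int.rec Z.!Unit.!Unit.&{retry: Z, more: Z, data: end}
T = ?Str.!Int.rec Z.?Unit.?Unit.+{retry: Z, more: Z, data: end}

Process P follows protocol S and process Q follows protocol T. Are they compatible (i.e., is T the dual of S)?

YES

!Str ‖ ?Str  match
  ?Int ‖ !Int  match
    rec Z ‖ rec Z  match (μ self-dual)
      !Unit ‖ ?Unit  match
        !Unit ‖ ?Unit  match
          &{retry,more,data} ‖ +{retry,more,data}  match label sets agree
            • retry:
              Z ‖ Z  match
            • more:
              Z ‖ Z  match
            • data:
              end ‖ end  match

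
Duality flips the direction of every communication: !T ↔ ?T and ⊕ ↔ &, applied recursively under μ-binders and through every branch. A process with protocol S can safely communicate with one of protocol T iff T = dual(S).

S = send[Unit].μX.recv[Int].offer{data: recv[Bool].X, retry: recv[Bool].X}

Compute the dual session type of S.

recv[Unit].μX.send[Int].select{data: send[Bool].X, retry: send[Bool].X}

send[Unit] = recv[Unit]
  μX = μX  (binder kept)
    recv[Int] = send[Int]
      offer{data,retry} = select{data,retry}  (offer→select)
        • data:
          recv[Bool] = send[Bool]
            dual(X) = X
        • retry:
          recv[Bool] = send[Bool]
            dual(X) = X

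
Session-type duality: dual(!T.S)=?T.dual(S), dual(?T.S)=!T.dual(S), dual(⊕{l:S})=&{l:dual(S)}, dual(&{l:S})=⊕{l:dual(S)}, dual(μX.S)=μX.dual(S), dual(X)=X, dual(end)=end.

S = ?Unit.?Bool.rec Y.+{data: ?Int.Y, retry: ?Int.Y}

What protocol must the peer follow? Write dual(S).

?Unit → !Unit
  ?Bool → !Bool
    rec Y → rec Y  (rec unchanged)
      +{data,retry} → &{data,retry}  (select→offer)
        • data:
          ?Int → !Int
            dual(Y) = Y
        • retry:
          ?Int → !Int
            dual(Y) = Y

!Unit.!Bool.rec Y.&{data: !Int.Y, retry: !Int.Y}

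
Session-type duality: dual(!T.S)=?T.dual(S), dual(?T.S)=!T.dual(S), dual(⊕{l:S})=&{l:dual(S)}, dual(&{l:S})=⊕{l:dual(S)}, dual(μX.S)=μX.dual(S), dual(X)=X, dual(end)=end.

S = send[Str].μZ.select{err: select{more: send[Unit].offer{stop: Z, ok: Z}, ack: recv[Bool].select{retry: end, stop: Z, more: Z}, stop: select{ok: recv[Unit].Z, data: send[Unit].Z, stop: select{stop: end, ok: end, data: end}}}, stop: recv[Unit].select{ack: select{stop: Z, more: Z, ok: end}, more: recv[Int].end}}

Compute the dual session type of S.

send[Str] → recv[Str]
  μZ → μZ  (rec unchanged)
    select{err,stop} → offer{err,stop}  (internal→external)
      case err:
        select{more,ack,stop} → offer{more,ack,stop}  (internal→external)
          case more:
            send[Unit] → recv[Unit]
              offer{stop,ok} → select{stop,ok}  (external→internal)
                case stop:
                  Z ↦ Z
                case ok:
                  Z ↦ Z
          case ack:
            recv[Bool] → send[Bool]
              select{retry,stop,more} → offer{retry,stop,more}  (internal→external)
                case retry:
                  end ↦ end
                case stop:
                  Z ↦ Z
                case more:
                  Z ↦ Z
          case stop:
            select{ok,data,stop} → offer{ok,data,stop}  (internal→external)
              case ok:
                recv[Unit] → send[Unit]
                  Z ↦ Z
              case data:
                send[Unit] → recv[Unit]
                  Z ↦ Z
              case stop:
                select{stop,ok,data} → offer{stop,ok,data}  (internal→external)
                  case stop:
                    end ↦ end
                  case ok:
                    end ↦ end
                  case data:
                    end ↦ end
      case stop:
        recv[Unit] → send[Unit]
          select{ack,more} → offer{ack,more}  (internal→external)
            case ack:
              select{stop,more,ok} → offer{stop,more,ok}  (internal→external)
                case stop:
                  Z ↦ Z
                case more:
                  Z ↦ Z
                case ok:
                  end ↦ end
            case more:
              recv[Int] → send[Int]
                end ↦ end

recv[Str].μZ.offer{err: offer{more: recv[Unit].select{stop: Z, ok: Z}, ack: send[Bool].offer{retry: end, stop: Z, more: Z}, stop: offer{ok: send[Unit].Z, data: recv[Unit].Z, stop: offer{stop: end, ok: end, data: end}}}, stop: send[Unit].offer{ack: offer{stop: Z, more: Z, ok: end}, more: send[Int].end}}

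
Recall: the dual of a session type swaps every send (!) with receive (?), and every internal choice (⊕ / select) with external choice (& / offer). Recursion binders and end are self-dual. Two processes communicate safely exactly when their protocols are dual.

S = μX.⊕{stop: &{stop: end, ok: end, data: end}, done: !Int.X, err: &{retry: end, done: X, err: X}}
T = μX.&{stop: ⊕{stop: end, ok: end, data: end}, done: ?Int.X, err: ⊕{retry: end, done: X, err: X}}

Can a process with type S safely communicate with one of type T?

YES

μX ‖ μX  match (rec unchanged)
  ⊕{stop,done,err} ‖ &{stop,done,err}  match label sets agree
    • stop:
      &{stop,ok,data} ‖ ⊕{stop,ok,data}  match label sets agree
        • stop:
          end ‖ end  match
        • ok:
          end ‖ end  match
        • data:
          end ‖ end  match
    • done:
      !Int ‖ ?Int  match
        X ‖ X  match
    • err:
      &{retry,done,err} ‖ ⊕{retry,done,err}  match label sets agree
        • retry:
          end ‖ end  match
        • done:
          X ‖ X  match
        • err:
          X ‖ X  match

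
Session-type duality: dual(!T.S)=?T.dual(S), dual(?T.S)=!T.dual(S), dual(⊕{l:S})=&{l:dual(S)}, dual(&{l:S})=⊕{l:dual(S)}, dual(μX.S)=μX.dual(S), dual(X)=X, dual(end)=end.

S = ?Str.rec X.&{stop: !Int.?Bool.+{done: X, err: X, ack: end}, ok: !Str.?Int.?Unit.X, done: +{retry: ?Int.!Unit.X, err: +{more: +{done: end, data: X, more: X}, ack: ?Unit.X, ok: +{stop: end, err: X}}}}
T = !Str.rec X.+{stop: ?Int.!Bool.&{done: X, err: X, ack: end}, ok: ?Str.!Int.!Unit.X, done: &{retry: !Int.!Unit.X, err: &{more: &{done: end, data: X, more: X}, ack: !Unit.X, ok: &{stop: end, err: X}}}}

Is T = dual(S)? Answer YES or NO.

NO

?Str vs !Str  ✓
  rec X vs rec X  ✓ (rec unchanged)
    &{stop,ok,done} vs +{stop,ok,done}  ✓ same labels
      [stop]
        !Int vs ?Int  ✓
          ?Bool vs !Bool  ✓
            +{done,err,ack} vs &{done,err,ack}  ✓ same labels
              [done]
                X vs X  ✓
              [err]
                X vs X  ✓
              [ack]
                end vs end  ✓
      [ok]
        !Str vs ?Str  ✓
          ?Int vs !Int  ✓
            ?Unit vs !Unit  ✓
              X vs X  ✓
      [done]
        +{retry,err} vs &{retry,err}  ✓ same labels
          [retry]
            ?Int vs !Int  ✓
              !Unit vs !Unit  ✗ same direction on both sides — not dual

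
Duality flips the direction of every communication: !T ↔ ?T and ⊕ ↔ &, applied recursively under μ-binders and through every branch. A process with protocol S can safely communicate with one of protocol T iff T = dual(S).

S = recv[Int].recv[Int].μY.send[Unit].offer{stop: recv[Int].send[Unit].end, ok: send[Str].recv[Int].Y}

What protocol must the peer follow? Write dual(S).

recv[Int] → send[Int]
  recv[Int] → send[Int]
    μY → μY  (rec unchanged)
      send[Unit] → recv[Unit]
        offer{stop,ok} → select{stop,ok}  (offer→select)
          case stop:
            recv[Int] → send[Int]
              send[Unit] → recv[Unit]
                end ↦ end
          case ok:
            send[Str] → recv[Str]
              recv[Int] → send[Int]
                Y ↦ Y

send[Int].send[Int].μY.recv[Unit].select{stop: send[Int].recv[Unit].end, ok: recv[Str].send[Int].Y}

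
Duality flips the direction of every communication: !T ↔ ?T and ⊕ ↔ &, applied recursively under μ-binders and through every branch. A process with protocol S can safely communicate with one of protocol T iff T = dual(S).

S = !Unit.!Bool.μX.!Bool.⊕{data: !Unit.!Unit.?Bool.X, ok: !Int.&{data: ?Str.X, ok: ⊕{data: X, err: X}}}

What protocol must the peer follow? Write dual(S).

?Unit.?Bool.μX.?Bool.&{data: ?Unit.?Unit.!Bool.X, ok: ?Int.⊕{data: !Str.X, ok: &{data: X, err: X}}}

!Unit = ?Unit
  !Bool = ?Bool
    μX = μX  (μ self-dual)
      !Bool = ?Bool
        ⊕{data,ok} = &{data,ok}  (select→offer)
          • data:
            !Unit = ?Unit
              !Unit = ?Unit
                ?Bool = !Bool
                  dual(X) = X
          • ok:
            !Int = ?Int
              &{data,ok} = ⊕{data,ok}  (&→⊕)
                • data:
                  ?Str = !Str
                    dual(X) = X
                • ok:
                  ⊕{data,err} = &{data,err}  (select→offer)
                    • data:
                      dual(X) = X
                    • err:
                      dual(X) = X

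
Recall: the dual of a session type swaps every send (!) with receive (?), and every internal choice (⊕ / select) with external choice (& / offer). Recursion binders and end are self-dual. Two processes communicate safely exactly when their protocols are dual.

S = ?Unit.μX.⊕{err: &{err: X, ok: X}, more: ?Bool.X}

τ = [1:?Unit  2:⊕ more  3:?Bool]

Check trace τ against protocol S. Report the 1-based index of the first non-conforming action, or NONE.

@1 ?Unit  match  now at μX.…
@2 ⊕ more  match  now at ?Bool.μX.…
@3 ?Bool  match  now at μX.…
all 3 steps conform

NONE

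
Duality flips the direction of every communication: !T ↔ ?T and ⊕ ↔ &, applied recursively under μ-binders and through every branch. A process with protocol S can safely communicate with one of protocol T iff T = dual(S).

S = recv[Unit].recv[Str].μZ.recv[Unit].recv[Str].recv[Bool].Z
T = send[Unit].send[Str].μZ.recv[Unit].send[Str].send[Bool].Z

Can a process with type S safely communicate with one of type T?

NO

recv[Unit] vs send[Unit]  ✓
  recv[Str] vs send[Str]  ✓
    μZ vs μZ  ✓ (rec unchanged)
      recv[Unit] vs recv[Unit]  ✗ same direction on both sides — not dual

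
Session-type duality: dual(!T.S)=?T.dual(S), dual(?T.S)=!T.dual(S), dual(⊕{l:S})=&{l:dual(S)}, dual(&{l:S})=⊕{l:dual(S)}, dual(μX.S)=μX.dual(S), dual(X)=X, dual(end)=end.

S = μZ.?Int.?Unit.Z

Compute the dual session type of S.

μZ → μZ  (rec unchanged)
  ?Int → !Int
    ?Unit → !Unit
      Z ↦ Z

μZ.!Int.!Unit.Z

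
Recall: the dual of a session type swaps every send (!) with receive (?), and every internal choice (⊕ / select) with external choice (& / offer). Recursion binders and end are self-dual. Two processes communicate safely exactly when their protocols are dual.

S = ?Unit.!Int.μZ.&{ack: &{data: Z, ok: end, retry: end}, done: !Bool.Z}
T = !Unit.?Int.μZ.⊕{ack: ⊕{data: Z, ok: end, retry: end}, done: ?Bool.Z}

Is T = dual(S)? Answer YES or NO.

?Unit ‖ !Unit  match
  !Int ‖ ?Int  match
    μZ ‖ μZ  match (μ self-dual)
      &{ack,done} ‖ ⊕{ack,done}  match label sets agree
        [ack]
          &{data,ok,retry} ‖ ⊕{data,ok,retry}  match label sets agree
            [data]
              Z ‖ Z  match
            [ok]
              end ‖ end  match
            [retry]
              end ‖ end  match
        [done]
          !Bool ‖ ?Bool  match
            Z ‖ Z  match

YES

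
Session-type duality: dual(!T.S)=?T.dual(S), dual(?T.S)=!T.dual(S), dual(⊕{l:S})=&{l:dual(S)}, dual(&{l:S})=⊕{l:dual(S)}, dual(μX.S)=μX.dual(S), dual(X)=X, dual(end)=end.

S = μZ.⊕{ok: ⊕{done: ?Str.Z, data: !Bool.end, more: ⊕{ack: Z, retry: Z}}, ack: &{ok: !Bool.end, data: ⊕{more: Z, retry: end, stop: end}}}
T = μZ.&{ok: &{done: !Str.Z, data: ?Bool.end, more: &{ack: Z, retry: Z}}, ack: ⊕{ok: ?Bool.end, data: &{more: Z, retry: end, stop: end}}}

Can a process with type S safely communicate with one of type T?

YES

μZ ‖ μZ  ok (binder kept)
  ⊕{ok,ack} ‖ &{ok,ack}  ok same labels
    • ok:
      ⊕{done,data,more} ‖ &{done,data,more}  ok same labels
        • done:
          ?Str ‖ !Str  ok
            Z ‖ Z  ok
        • data:
          !Bool ‖ ?Bool  ok
            end ‖ end  ok
        • more:
          ⊕{ack,retry} ‖ &{ack,retry}  ok same labels
            • ack:
              Z ‖ Z  ok
            • retry:
              Z ‖ Z  ok
    • ack:
      &{ok,data} ‖ ⊕{ok,data}  ok same labels
        • ok:
          !Bool ‖ ?Bool  ok
            end ‖ end  ok
        • data:
          ⊕{more,retry,stop} ‖ &{more,retry,stop}  ok same labels
            • more:
              Z ‖ Z  ok
            • retry:
              end ‖ end  ok
            • stop:
              end ‖ end  ok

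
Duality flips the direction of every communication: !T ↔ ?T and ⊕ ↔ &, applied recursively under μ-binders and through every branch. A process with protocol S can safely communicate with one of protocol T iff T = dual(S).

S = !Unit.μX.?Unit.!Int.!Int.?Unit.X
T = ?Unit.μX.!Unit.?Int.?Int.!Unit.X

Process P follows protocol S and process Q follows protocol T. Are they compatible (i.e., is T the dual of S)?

!Unit ‖ ?Unit  ✓
  μX ‖ μX  ✓ (binder kept)
    ?Unit ‖ !Unit  ✓
      !Int ‖ ?Int  ✓
        !Int ‖ ?Int  ✓
          ?Unit ‖ !Unit  ✓
            X ‖ X  ✓

YES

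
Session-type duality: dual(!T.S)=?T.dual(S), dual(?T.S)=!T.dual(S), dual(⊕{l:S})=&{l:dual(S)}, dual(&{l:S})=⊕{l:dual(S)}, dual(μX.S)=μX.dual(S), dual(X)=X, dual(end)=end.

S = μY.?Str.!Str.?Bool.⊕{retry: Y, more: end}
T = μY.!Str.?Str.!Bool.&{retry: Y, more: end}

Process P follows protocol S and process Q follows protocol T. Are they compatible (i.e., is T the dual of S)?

μY ‖ μY  ✓ (rec unchanged)
  ?Str ‖ !Str  ✓
    !Str ‖ ?Str  ✓
      ?Bool ‖ !Bool  ✓
        ⊕{retry,more} ‖ &{retry,more}  ✓ labels match
          [retry]
            Y ‖ Y  ✓
          [more]
            end ‖ end  ✓

YES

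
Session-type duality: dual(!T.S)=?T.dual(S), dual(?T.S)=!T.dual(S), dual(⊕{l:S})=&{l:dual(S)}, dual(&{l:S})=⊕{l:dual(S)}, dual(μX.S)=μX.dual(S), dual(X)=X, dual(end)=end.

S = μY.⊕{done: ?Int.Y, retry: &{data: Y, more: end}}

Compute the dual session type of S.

μY ↦ μY  (binder kept)
  ⊕{done,retry} ↦ &{done,retry}  (select→offer)
    • done:
      ?Int ↦ !Int
        Y self-dual
    • retry:
      &{data,more} ↦ ⊕{data,more}  (external→internal)
        • data:
          Y self-dual
        • more:
          end self-dual

μY.&{done: !Int.Y, retry: ⊕{data: Y, more: end}}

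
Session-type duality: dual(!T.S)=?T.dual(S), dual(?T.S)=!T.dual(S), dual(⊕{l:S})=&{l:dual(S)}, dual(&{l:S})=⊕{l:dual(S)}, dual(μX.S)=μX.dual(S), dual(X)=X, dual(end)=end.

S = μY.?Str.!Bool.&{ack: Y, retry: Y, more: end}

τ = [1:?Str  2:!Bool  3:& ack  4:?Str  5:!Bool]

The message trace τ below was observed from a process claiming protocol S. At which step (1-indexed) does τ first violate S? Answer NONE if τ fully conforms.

NONE

@1 ?Str  match  residual = !Bool.&{ack: μY.…, retry: μY.…, more: end}
@2 !Bool  match  residual = &{ack: μY.…, retry: μY.…, more: end}
@3 & ack  match  residual = μY.…
@4 ?Str  match  residual = !Bool.&{ack: μY.…, retry: μY.…, more: end}
@5 !Bool  match  residual = &{ack: μY.…, retry: μY.…, more: end}
trace exhausted — no violation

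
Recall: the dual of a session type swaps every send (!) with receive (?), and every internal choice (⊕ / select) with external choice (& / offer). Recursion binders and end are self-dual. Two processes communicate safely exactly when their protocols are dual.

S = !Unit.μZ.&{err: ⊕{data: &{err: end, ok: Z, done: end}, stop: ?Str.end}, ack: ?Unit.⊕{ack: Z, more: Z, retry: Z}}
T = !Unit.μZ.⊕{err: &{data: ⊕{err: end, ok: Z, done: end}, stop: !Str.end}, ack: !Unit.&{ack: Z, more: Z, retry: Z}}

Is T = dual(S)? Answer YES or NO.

!Unit | !Unit  ✗ same direction on both sides — not dual

NO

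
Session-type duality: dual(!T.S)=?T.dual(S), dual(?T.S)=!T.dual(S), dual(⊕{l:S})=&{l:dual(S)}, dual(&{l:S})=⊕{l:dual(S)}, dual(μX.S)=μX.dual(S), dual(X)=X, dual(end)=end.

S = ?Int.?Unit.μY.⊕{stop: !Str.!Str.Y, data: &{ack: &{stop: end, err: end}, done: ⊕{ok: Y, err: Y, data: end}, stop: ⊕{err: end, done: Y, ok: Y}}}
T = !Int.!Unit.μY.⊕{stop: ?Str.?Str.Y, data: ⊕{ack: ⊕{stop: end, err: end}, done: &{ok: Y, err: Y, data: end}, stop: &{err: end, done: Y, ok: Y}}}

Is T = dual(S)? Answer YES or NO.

NO

?Int vs !Int  ok
  ?Unit vs !Unit  ok
    μY vs μY  ok (binder kept)
      ⊕{stop,data} vs ⊕{stop,data}  ✗ choice polarity not flipped — not dual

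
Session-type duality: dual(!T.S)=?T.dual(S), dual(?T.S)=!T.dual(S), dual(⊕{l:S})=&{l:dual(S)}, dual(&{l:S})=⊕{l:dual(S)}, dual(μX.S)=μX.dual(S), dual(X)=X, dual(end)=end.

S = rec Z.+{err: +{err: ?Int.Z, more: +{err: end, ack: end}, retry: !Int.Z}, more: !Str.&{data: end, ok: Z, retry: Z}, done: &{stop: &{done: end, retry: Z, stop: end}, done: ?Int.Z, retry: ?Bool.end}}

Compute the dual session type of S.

rec Z.&{err: &{err: !Int.Z, more: &{err: end, ack: end}, retry: ?Int.Z}, more: ?Str.+{data: end, ok: Z, retry: Z}, done: +{stop: +{done: end, retry: Z, stop: end}, done: !Int.Z, retry: !Bool.end}}

rec Z = rec Z  (μ self-dual)
  +{err,more,done} = &{err,more,done}  (select→offer)
    • err:
      +{err,more,retry} = &{err,more,retry}  (select→offer)
        • err:
          ?Int = !Int
            Z ↦ Z
        • more:
          +{err,ack} = &{err,ack}  (select→offer)
            • err:
              end ↦ end
            • ack:
              end ↦ end
        • retry:
          !Int = ?Int
            Z ↦ Z
    • more:
      !Str = ?Str
        &{data,ok,retry} = +{data,ok,retry}  (external→internal)
          • data:
            end ↦ end
          • ok:
            Z ↦ Z
          • retry:
            Z ↦ Z
    • done:
      &{stop,done,retry} = +{stop,done,retry}  (external→internal)
        • stop:
          &{done,retry,stop} = +{done,retry,stop}  (external→internal)
            • done:
              end ↦ end
            • retry:
              Z ↦ Z
            • stop:
              end ↦ end
        • done:
          ?Int = !Int
            Z ↦ Z
        • retry:
          ?Bool = !Bool
            end ↦ end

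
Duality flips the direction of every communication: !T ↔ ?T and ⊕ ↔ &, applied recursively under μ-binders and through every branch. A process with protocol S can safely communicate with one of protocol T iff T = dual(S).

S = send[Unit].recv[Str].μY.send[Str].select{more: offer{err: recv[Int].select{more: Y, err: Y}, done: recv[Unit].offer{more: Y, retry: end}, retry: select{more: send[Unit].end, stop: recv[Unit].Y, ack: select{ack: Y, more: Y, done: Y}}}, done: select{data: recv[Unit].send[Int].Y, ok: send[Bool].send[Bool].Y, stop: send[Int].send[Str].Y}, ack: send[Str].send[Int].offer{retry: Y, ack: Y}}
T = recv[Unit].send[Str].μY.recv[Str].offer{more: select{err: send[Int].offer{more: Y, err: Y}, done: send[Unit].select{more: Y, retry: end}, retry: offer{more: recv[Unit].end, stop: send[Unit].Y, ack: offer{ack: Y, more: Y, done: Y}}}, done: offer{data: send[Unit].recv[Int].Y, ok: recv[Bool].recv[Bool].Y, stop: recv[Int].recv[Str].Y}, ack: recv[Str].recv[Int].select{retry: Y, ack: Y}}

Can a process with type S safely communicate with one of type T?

YES

send[Unit] | recv[Unit]  ok
  recv[Str] | send[Str]  ok
    μY | μY  ok (μ self-dual)
      send[Str] | recv[Str]  ok
        select{more,done,ack} | offer{more,done,ack}  ok labels match
          • more:
            offer{err,done,retry} | select{err,done,retry}  ok labels match
              • err:
                recv[Int] | send[Int]  ok
                  select{more,err} | offer{more,err}  ok labels match
                    • more:
                      Y | Y  ok
                    • err:
                      Y | Y  ok
              • done:
                recv[Unit] | send[Unit]  ok
                  offer{more,retry} | select{more,retry}  ok labels match
                    • more:
                      Y | Y  ok
                    • retry:
                      end | end  ok
              • retry:
                select{more,stop,ack} | offer{more,stop,ack}  ok labels match
                  • more:
                    send[Unit] | recv[Unit]  ok
                      end | end  ok
                  • stop:
                    recv[Unit] | send[Unit]  ok
                      Y | Y  ok
                  • ack:
                    select{ack,more,done} | offer{ack,more,done}  ok labels match
                      • ack:
                        Y | Y  ok
                      • more:
                        Y | Y  ok
                      • done:
                        Y | Y  ok
          • done:
            select{data,ok,stop} | offer{data,ok,stop}  ok labels match
              • data:
                recv[Unit] | send[Unit]  ok
                  send[Int] | recv[Int]  ok
                    Y | Y  ok
              • ok:
                send[Bool] | recv[Bool]  ok
                  send[Bool] | recv[Bool]  ok
                    Y | Y  ok
              • stop:
                send[Int] | recv[Int]  ok
                  send[Str] | recv[Str]  ok
                    Y | Y  ok
          • ack:
            send[Str] | recv[Str]  ok
              send[Int] | recv[Int]  ok
                offer{retry,ack} | select{retry,ack}  ok labels match
                  • retry:
                    Y | Y  ok
                  • ack:
                    Y | Y  ok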